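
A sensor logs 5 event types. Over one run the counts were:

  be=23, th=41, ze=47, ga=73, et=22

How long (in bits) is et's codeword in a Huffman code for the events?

Repeatedly merge the two smallest:
et(22) + be(23) → 45
th(41) + 45 → 86
ze(47) + ga(73) → 120
86 + 120 → 206
The subtree containing et is merged 3 times, so code length = 3.

3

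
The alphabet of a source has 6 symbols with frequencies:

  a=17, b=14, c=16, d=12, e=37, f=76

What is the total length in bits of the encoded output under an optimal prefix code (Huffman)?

Greedily combine the two least-frequent nodes:
combine d(12), b(14) → 26
combine c(16), a(17) → 33
combine 26, 33 → 59
combine e(37), 59 → 96
combine f(76), 96 → 172
Total encoded bits = sum of merged weights = 26 + 33 + 59 + 96 + 172 = 386.

386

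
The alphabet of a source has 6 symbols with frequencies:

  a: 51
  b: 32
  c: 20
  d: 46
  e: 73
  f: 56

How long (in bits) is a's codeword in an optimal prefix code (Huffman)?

3

Huffman merges, smallest pair first:
combine c(20), b(32) → 52
combine d(46), a(51) → 97
combine 52, f(56) → 108
combine e(73), 97 → 170
combine 108, 170 → 278
a's leaf is at depth 3, giving a 3-bit codeword.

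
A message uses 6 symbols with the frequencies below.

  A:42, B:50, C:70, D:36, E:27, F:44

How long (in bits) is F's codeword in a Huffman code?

3

Build the tree from the bottom:
E(27) + D(36) → 63
A(42) + F(44) → 86
B(50) + 63 → 113
C(70) + 86 → 156
113 + 156 → 269
F's leaf is at depth 3, giving a 3-bit codeword.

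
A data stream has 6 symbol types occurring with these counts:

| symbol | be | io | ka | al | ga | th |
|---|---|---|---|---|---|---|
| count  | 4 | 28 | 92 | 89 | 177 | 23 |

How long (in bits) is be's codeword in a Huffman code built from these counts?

Repeatedly merge the two smallest:
be(4) + th(23) → 27
27 + io(28) → 55
55 + al(89) → 144
ka(92) + 144 → 236
ga(177) + 236 → 413
be's leaf is at depth 5, giving a 5-bit codeword.

5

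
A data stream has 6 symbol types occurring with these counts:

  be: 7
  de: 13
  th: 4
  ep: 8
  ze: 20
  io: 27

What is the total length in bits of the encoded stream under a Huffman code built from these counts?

188

Greedily combine the two least-frequent nodes:
merge th(4) and be(7): 11
merge ep(8) and 11: 19
merge de(13) and 19: 32
merge ze(20) and io(27): 47
merge 32 and 47: 79
Each symbol's bit-cost is frequency × depth; summing gives 188 bits (equivalently 11 + 19 + 32 + 47 + 79).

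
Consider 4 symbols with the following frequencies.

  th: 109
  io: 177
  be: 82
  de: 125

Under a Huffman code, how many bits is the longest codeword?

2

Merge the two lowest-weight nodes at each step:
combine be(82), th(109) → 191
combine de(125), io(177) → 302
combine 191, 302 → 493
The first pair merged (be, th) ends up deepest, at depth 2.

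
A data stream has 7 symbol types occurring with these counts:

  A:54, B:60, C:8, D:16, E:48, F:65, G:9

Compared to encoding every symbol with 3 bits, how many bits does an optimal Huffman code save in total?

129

Fixed-length: 3 bits × 260 symbols = 780 bits.
Huffman merges:
combine C(8), G(9) → 17
combine D(16), 17 → 33
combine 33, E(48) → 81
combine A(54), B(60) → 114
combine F(65), 81 → 146
combine 114, 146 → 260
Huffman total = 17 + 33 + 81 + 114 + 146 + 260 = 651 bits.
Saving = 780 − 651 = 129 bits.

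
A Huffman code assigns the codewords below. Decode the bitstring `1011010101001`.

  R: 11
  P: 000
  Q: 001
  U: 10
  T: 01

URTTTQ

Read left to right; each codeword is recognised as soon as it completes (prefix code):
  10→U | 11→R | 01→T | 01→T | 01→T | 001→Q
Decoded message: URTTTQ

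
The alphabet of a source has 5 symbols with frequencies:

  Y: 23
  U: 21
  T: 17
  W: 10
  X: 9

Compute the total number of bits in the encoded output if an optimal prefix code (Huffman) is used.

Build the Huffman tree bottom-up:
combine X(9), W(10) → 19
combine T(17), 19 → 36
combine U(21), Y(23) → 44
combine 36, 44 → 80
Total encoded bits = sum of merged weights = 19 + 36 + 44 + 80 = 179.

179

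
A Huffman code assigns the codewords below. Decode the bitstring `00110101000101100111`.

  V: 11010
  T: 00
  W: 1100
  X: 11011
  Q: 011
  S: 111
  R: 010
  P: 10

TVPTPWS

Read left to right; each codeword is recognised as soon as it completes (prefix code):
  00→T | 11010→V | 10→P | 00→T | 10→P | 1100→W | 111→S
Decoded message: TVPTPWS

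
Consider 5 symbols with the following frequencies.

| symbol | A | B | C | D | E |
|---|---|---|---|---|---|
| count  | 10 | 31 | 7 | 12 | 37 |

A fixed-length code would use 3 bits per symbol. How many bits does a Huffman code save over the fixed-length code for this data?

88

Fixed-length: 3 bits × 97 symbols = 291 bits.
Huffman merges:
C(7) + A(10) → 17
D(12) + 17 → 29
29 + B(31) → 60
E(37) + 60 → 97
Huffman total = 17 + 29 + 60 + 97 = 203 bits.
Saving = 291 − 203 = 88 bits.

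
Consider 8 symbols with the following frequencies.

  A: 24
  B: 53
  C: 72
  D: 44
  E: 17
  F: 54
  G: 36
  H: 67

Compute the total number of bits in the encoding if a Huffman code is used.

1070

Build the Huffman tree bottom-up:
combine E(17), A(24) → 41
combine G(36), 41 → 77
combine D(44), B(53) → 97
combine F(54), H(67) → 121
combine C(72), 77 → 149
combine 97, 121 → 218
combine 149, 218 → 367
The encoded length is the sum of every internal node's weight: 41 + 77 + 97 + 121 + 149 + 218 + 367 = 1070 bits.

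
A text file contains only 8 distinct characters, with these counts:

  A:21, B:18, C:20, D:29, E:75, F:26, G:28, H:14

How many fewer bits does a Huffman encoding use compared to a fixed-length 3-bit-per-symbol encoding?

43

Fixed-length: 3 bits × 231 symbols = 693 bits.
Huffman merges:
combine H(14), B(18) → 32
combine C(20), A(21) → 41
combine F(26), G(28) → 54
combine D(29), 32 → 61
combine 41, 54 → 95
combine 61, E(75) → 136
combine 95, 136 → 231
Huffman total = 32 + 41 + 54 + 61 + 95 + 136 + 231 = 650 bits.
Saving = 693 − 650 = 43 bits.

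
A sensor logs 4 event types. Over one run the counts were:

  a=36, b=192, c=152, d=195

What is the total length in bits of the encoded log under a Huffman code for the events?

1143

Build the Huffman tree bottom-up:
combine a(36), c(152) → 188
combine 188, b(192) → 380
combine d(195), 380 → 575
Each symbol's bit-cost is frequency × depth; summing gives 1143 bits (equivalently 188 + 380 + 575).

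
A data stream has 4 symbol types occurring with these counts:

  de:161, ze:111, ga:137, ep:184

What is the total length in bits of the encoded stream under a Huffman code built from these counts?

Greedily combine the two least-frequent nodes:
combine ze(111), ga(137) → 248
combine de(161), ep(184) → 345
combine 248, 345 → 593
The encoded length is the sum of every internal node's weight: 248 + 345 + 593 = 1186 bits.

1186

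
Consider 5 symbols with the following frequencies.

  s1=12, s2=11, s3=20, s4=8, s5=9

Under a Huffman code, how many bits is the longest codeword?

Merge the two lowest-weight nodes at each step:
combine s4(8), s5(9) → 17
combine s2(11), s1(12) → 23
combine 17, s3(20) → 37
combine 23, 37 → 60
The rarest symbols sit at the bottom; the longest codeword is 3 bits.

3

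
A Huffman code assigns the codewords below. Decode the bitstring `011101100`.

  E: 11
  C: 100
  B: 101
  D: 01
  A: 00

DEDC

Read left to right; each codeword is recognised as soon as it completes (prefix code):
  01→D | 11→E | 01→D | 100→C
Decoded message: DEDC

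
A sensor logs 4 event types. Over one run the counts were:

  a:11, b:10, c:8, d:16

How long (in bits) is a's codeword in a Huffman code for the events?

Build the tree from the bottom:
merge c(8) and b(10): 18
merge a(11) and d(16): 27
merge 18 and 27: 45
a sits 2 levels below the root, so its codeword is 2 bits.

2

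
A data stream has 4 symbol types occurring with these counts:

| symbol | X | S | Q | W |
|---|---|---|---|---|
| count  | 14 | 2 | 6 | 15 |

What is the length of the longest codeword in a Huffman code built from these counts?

Merge the two lowest-weight nodes at each step:
merge S(2) and Q(6): 8
merge 8 and X(14): 22
merge W(15) and 22: 37
The rarest symbols sit at the bottom; the longest codeword is 3 bits.

3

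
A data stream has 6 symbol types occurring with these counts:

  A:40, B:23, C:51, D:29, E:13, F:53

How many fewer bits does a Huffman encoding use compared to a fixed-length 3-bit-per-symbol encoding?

108

Fixed-length: 3 bits × 209 symbols = 627 bits.
Huffman merges:
merge E(13) and B(23): 36
merge D(29) and 36: 65
merge A(40) and C(51): 91
merge F(53) and 65: 118
merge 91 and 118: 209
Huffman total = 36 + 65 + 91 + 118 + 209 = 519 bits.
Saving = 627 − 519 = 108 bits.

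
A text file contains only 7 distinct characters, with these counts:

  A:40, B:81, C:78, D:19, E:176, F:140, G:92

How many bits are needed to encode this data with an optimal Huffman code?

1621

Build the Huffman tree bottom-up:
D(19) + A(40) → 59
59 + C(78) → 137
B(81) + G(92) → 173
137 + F(140) → 277
173 + E(176) → 349
277 + 349 → 626
Each symbol's bit-cost is frequency × depth; summing gives 1621 bits (equivalently 59 + 137 + 173 + 277 + 349 + 626).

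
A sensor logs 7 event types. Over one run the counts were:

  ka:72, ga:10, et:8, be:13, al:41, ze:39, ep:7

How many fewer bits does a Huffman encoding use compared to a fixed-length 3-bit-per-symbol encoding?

Fixed-length: 3 bits × 190 symbols = 570 bits.
Huffman merges:
merge ep(7) and et(8): 15
merge ga(10) and be(13): 23
merge 15 and 23: 38
merge 38 and ze(39): 77
merge al(41) and ka(72): 113
merge 77 and 113: 190
Huffman total = 15 + 23 + 38 + 77 + 113 + 190 = 456 bits.
Saving = 570 − 456 = 114 bits.

114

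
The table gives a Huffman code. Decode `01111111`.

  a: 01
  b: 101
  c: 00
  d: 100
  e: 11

Read left to right; each codeword is recognised as soon as it completes (prefix code):
  01→a | 11→e | 11→e | 11→e
Decoded message: aeee

aeee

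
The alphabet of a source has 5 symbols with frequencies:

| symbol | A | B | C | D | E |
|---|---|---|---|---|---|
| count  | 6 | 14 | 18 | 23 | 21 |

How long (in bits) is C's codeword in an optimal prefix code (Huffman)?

Repeatedly merge the two smallest:
A(6) + B(14) → 20
C(18) + 20 → 38
E(21) + D(23) → 44
38 + 44 → 82
C's leaf is at depth 2, giving a 2-bit codeword.

2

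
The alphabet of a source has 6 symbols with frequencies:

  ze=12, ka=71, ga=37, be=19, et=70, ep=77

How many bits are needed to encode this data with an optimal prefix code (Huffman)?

671

Greedily combine the two least-frequent nodes:
merge ze(12) and be(19): 31
merge 31 and ga(37): 68
merge 68 and et(70): 138
merge ka(71) and ep(77): 148
merge 138 and 148: 286
Each symbol's bit-cost is frequency × depth; summing gives 671 bits (equivalently 31 + 68 + 138 + 148 + 286).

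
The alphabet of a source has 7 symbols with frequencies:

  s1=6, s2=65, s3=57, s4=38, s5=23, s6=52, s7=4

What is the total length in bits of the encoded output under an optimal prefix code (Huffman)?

Merge the two smallest weights repeatedly:
merge s7(4) and s1(6): 10
merge 10 and s5(23): 33
merge 33 and s4(38): 71
merge s6(52) and s3(57): 109
merge s2(65) and 71: 136
merge 109 and 136: 245
Each symbol's bit-cost is frequency × depth; summing gives 604 bits (equivalently 10 + 33 + 71 + 109 + 136 + 245).

604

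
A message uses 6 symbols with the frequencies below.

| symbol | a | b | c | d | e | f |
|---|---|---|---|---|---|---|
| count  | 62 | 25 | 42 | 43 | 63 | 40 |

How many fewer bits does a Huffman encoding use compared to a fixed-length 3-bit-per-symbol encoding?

125

Fixed-length: 3 bits × 275 symbols = 825 bits.
Huffman merges:
b(25) + f(40) → 65
c(42) + d(43) → 85
a(62) + e(63) → 125
65 + 85 → 150
125 + 150 → 275
Huffman total = 65 + 85 + 125 + 150 + 275 = 700 bits.
Saving = 825 − 700 = 125 bits.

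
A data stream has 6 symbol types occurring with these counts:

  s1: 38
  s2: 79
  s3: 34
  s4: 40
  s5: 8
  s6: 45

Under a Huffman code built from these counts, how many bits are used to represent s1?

Repeatedly merge the two smallest:
merge s5(8) and s3(34): 42
merge s1(38) and s4(40): 78
merge 42 and s6(45): 87
merge 78 and s2(79): 157
merge 87 and 157: 244
s1's leaf is at depth 3, giving a 3-bit codeword.

3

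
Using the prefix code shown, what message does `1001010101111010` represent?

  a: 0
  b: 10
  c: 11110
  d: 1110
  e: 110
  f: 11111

babbbcb

Read left to right; each codeword is recognised as soon as it completes (prefix code):
  10→b | 0→a | 10→b | 10→b | 10→b | 11110→c | 10→b
Decoded message: babbbcb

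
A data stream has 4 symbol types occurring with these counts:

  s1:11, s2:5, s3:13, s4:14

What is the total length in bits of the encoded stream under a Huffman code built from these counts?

Merge the two smallest weights repeatedly:
merge s2(5) and s1(11): 16
merge s3(13) and s4(14): 27
merge 16 and 27: 43
The encoded length is the sum of every internal node's weight: 16 + 27 + 43 = 86 bits.

86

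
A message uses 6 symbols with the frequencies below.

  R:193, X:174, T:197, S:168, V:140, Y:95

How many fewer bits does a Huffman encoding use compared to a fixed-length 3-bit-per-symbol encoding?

390

Fixed-length: 3 bits × 967 symbols = 2901 bits.
Huffman merges:
merge Y(95) and V(140): 235
merge S(168) and X(174): 342
merge R(193) and T(197): 390
merge 235 and 342: 577
merge 390 and 577: 967
Huffman total = 235 + 342 + 390 + 577 + 967 = 2511 bits.
Saving = 2901 − 2511 = 390 bits.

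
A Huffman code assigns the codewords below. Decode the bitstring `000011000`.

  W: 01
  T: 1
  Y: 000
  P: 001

Read left to right; each codeword is recognised as soon as it completes (prefix code):
  000→Y | 01→W | 1→T | 000→Y
Decoded message: YWTY

YWTY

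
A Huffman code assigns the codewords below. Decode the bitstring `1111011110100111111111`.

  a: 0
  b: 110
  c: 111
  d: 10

Read left to right; each codeword is recognised as soon as it completes (prefix code):
  111→c | 10→d | 111→c | 10→d | 10→d | 0→a | 111→c | 111→c | 111→c
Decoded message: cdcddaccc

cdcddaccc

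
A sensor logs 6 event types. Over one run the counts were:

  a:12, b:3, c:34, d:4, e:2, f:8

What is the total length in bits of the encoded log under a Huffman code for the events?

Greedily combine the two least-frequent nodes:
merge e(2) and b(3): 5
merge d(4) and 5: 9
merge f(8) and 9: 17
merge a(12) and 17: 29
merge 29 and c(34): 63
The encoded length is the sum of every internal node's weight: 5 + 9 + 17 + 29 + 63 = 123 bits.

123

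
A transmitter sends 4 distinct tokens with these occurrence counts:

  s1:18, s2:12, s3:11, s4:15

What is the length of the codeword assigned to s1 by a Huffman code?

Repeatedly merge the two smallest:
s3(11) + s2(12) → 23
s4(15) + s1(18) → 33
23 + 33 → 56
s1 sits 2 levels below the root, so its codeword is 2 bits.

2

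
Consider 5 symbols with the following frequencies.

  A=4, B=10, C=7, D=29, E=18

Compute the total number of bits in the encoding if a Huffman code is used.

Greedily combine the two least-frequent nodes:
combine A(4), C(7) → 11
combine B(10), 11 → 21
combine E(18), 21 → 39
combine D(29), 39 → 68
The encoded length is the sum of every internal node's weight: 11 + 21 + 39 + 68 = 139 bits.

139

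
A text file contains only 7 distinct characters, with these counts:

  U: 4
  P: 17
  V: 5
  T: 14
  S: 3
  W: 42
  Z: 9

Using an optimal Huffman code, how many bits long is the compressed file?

217

Build the Huffman tree bottom-up:
S(3) + U(4) → 7
V(5) + 7 → 12
Z(9) + 12 → 21
T(14) + P(17) → 31
21 + 31 → 52
W(42) + 52 → 94
Each symbol's bit-cost is frequency × depth; summing gives 217 bits (equivalently 7 + 12 + 21 + 31 + 52 + 94).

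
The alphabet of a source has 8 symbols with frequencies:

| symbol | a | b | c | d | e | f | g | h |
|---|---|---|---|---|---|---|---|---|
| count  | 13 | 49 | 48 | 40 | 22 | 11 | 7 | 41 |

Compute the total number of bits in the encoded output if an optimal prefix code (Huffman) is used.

645

Build the Huffman tree bottom-up:
combine g(7), f(11) → 18
combine a(13), 18 → 31
combine e(22), 31 → 53
combine d(40), h(41) → 81
combine c(48), b(49) → 97
combine 53, 81 → 134
combine 97, 134 → 231
Total encoded bits = sum of merged weights = 18 + 31 + 53 + 81 + 97 + 134 + 231 = 645.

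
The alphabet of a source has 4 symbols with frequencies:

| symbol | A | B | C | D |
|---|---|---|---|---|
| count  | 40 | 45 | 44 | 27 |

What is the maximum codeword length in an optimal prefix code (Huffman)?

2

Merge the two lowest-weight nodes at each step:
merge D(27) and A(40): 67
merge C(44) and B(45): 89
merge 67 and 89: 156
Maximum depth reached is 2.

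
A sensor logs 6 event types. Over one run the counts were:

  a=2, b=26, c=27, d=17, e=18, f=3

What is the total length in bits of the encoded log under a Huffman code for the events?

Greedily combine the two least-frequent nodes:
merge a(2) and f(3): 5
merge 5 and d(17): 22
merge e(18) and 22: 40
merge b(26) and c(27): 53
merge 40 and 53: 93
Each symbol's bit-cost is frequency × depth; summing gives 213 bits (equivalently 5 + 22 + 40 + 53 + 93).

213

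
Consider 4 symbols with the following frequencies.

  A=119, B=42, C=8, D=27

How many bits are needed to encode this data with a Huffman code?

Build the Huffman tree bottom-up:
C(8) + D(27) → 35
35 + B(42) → 77
77 + A(119) → 196
Total encoded bits = sum of merged weights = 35 + 77 + 196 = 308.

308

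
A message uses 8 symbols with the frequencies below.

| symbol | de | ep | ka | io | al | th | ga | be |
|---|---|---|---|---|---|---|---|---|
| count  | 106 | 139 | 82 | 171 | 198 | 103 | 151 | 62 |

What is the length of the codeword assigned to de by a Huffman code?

Repeatedly merge the two smallest:
be(62) + ka(82) → 144
th(103) + de(106) → 209
ep(139) + 144 → 283
ga(151) + io(171) → 322
al(198) + 209 → 407
283 + 322 → 605
407 + 605 → 1012
de's leaf is at depth 3, giving a 3-bit codeword.

3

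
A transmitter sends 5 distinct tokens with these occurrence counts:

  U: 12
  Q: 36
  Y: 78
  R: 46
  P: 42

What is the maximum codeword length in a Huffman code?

Merge the two lowest-weight nodes at each step:
merge U(12) and Q(36): 48
merge P(42) and R(46): 88
merge 48 and Y(78): 126
merge 88 and 126: 214
Maximum depth reached is 3.

3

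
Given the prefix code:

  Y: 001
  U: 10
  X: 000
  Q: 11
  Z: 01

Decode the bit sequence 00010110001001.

XUQXUZ

Read left to right; each codeword is recognised as soon as it completes (prefix code):
  000→X | 10→U | 11→Q | 000→X | 10→U | 01→Z
Decoded message: XUQXUZ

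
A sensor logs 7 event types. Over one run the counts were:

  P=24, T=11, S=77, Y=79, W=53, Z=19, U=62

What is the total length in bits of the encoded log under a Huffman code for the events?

Build the Huffman tree bottom-up:
T(11) + Z(19) → 30
P(24) + 30 → 54
W(53) + 54 → 107
U(62) + S(77) → 139
Y(79) + 107 → 186
139 + 186 → 325
Total encoded bits = sum of merged weights = 30 + 54 + 107 + 139 + 186 + 325 = 841.

841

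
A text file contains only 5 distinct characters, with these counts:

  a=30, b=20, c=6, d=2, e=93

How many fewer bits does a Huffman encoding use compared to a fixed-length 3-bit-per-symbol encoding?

Fixed-length: 3 bits × 151 symbols = 453 bits.
Huffman merges:
d(2) + c(6) → 8
8 + b(20) → 28
28 + a(30) → 58
58 + e(93) → 151
Huffman total = 8 + 28 + 58 + 151 = 245 bits.
Saving = 453 − 245 = 208 bits.

208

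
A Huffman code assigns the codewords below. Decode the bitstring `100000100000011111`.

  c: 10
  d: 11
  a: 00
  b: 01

Read left to right; each codeword is recognised as soon as it completes (prefix code):
  10→c | 00→a | 00→a | 10→c | 00→a | 00→a | 01→b | 11→d | 11→d
Decoded message: caacaabdd

caacaabdd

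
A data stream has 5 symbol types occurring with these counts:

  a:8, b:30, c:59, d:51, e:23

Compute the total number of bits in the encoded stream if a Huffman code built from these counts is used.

Merge the two smallest weights repeatedly:
combine a(8), e(23) → 31
combine b(30), 31 → 61
combine d(51), c(59) → 110
combine 61, 110 → 171
The encoded length is the sum of every internal node's weight: 31 + 61 + 110 + 171 = 373 bits.

373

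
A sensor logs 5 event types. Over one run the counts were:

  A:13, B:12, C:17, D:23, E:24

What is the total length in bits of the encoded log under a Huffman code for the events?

203

Greedily combine the two least-frequent nodes:
combine B(12), A(13) → 25
combine C(17), D(23) → 40
combine E(24), 25 → 49
combine 40, 49 → 89
Total encoded bits = sum of merged weights = 25 + 40 + 49 + 89 = 203.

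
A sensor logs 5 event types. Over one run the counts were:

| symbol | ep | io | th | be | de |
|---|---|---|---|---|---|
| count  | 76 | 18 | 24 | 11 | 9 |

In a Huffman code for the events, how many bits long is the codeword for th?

2

Huffman merges, smallest pair first:
merge de(9) and be(11): 20
merge io(18) and 20: 38
merge th(24) and 38: 62
merge 62 and ep(76): 138
th sits 2 levels below the root, so its codeword is 2 bits.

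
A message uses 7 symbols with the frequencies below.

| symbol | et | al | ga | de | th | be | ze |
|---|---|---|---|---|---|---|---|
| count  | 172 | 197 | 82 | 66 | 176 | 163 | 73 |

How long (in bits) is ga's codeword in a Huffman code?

3

Build the tree from the bottom:
combine de(66), ze(73) → 139
combine ga(82), 139 → 221
combine be(163), et(172) → 335
combine th(176), al(197) → 373
combine 221, 335 → 556
combine 373, 556 → 929
ga's leaf is at depth 3, giving a 3-bit codeword.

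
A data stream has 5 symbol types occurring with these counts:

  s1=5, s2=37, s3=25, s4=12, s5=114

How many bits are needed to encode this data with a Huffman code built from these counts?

Merge the two smallest weights repeatedly:
combine s1(5), s4(12) → 17
combine 17, s3(25) → 42
combine s2(37), 42 → 79
combine 79, s5(114) → 193
Total encoded bits = sum of merged weights = 17 + 42 + 79 + 193 = 331.

331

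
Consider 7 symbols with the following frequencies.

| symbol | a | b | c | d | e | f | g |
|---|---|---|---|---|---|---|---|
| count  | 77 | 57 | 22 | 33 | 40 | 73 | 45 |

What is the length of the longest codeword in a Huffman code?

Merge the two lowest-weight nodes at each step:
combine c(22), d(33) → 55
combine e(40), g(45) → 85
combine 55, b(57) → 112
combine f(73), a(77) → 150
combine 85, 112 → 197
combine 150, 197 → 347
Maximum depth reached is 4.

4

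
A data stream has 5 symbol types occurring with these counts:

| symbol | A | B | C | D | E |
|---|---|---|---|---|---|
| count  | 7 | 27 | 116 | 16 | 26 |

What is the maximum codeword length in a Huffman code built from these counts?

Merge the two lowest-weight nodes at each step:
combine A(7), D(16) → 23
combine 23, E(26) → 49
combine B(27), 49 → 76
combine 76, C(116) → 192
Maximum depth reached is 4.

4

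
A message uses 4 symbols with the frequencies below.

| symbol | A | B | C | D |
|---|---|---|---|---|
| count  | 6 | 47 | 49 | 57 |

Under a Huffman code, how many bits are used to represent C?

2

Repeatedly merge the two smallest:
combine A(6), B(47) → 53
combine C(49), 53 → 102
combine D(57), 102 → 159
The subtree containing C is merged 2 times, so code length = 2.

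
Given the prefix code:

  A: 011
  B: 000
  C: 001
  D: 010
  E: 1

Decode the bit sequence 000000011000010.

Read left to right; each codeword is recognised as soon as it completes (prefix code):
  000→B | 000→B | 011→A | 000→B | 010→D
Decoded message: BBABD

BBABD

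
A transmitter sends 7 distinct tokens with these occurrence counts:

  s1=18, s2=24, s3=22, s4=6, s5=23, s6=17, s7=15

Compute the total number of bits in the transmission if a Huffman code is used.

349

Merge the two smallest weights repeatedly:
combine s4(6), s7(15) → 21
combine s6(17), s1(18) → 35
combine 21, s3(22) → 43
combine s5(23), s2(24) → 47
combine 35, 43 → 78
combine 47, 78 → 125
Total encoded bits = sum of merged weights = 21 + 35 + 43 + 47 + 78 + 125 = 349.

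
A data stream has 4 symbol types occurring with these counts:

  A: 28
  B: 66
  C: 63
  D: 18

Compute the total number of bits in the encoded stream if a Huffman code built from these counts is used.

330

Build the Huffman tree bottom-up:
combine D(18), A(28) → 46
combine 46, C(63) → 109
combine B(66), 109 → 175
Each symbol's bit-cost is frequency × depth; summing gives 330 bits (equivalently 46 + 109 + 175).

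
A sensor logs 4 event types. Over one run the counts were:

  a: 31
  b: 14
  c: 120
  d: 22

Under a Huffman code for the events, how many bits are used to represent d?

Repeatedly merge the two smallest:
merge b(14) and d(22): 36
merge a(31) and 36: 67
merge 67 and c(120): 187
d's leaf is at depth 3, giving a 3-bit codeword.

3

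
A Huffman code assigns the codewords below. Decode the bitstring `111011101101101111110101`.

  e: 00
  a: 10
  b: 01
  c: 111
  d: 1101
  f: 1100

Read left to right; each codeword is recognised as soon as it completes (prefix code):
  111→c | 01→b | 1101→d | 10→a | 1101→d | 111→c | 1101→d | 01→b
Decoded message: cbdadcdb

cbdadcdb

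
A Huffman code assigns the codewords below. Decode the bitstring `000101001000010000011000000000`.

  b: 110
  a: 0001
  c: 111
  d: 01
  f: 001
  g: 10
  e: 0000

Read left to right; each codeword is recognised as soon as it completes (prefix code):
  0001→a | 01→d | 001→f | 0000→e | 10→g | 0000→e | 110→b | 0000→e | 0000→e
Decoded message: adfegebee

adfegebee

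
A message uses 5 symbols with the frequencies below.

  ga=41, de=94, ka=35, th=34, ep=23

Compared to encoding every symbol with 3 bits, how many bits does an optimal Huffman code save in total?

188

Fixed-length: 3 bits × 227 symbols = 681 bits.
Huffman merges:
merge ep(23) and th(34): 57
merge ka(35) and ga(41): 76
merge 57 and 76: 133
merge de(94) and 133: 227
Huffman total = 57 + 76 + 133 + 227 = 493 bits.
Saving = 681 − 493 = 188 bits.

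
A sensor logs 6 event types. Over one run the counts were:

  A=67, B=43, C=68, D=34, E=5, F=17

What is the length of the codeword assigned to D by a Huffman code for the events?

3

Repeatedly merge the two smallest:
combine E(5), F(17) → 22
combine 22, D(34) → 56
combine B(43), 56 → 99
combine A(67), C(68) → 135
combine 99, 135 → 234
D sits 3 levels below the root, so its codeword is 3 bits.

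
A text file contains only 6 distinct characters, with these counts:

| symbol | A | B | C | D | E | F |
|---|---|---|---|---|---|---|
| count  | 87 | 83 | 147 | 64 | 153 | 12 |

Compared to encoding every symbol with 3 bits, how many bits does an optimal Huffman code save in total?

Fixed-length: 3 bits × 546 symbols = 1638 bits.
Huffman merges:
combine F(12), D(64) → 76
combine 76, B(83) → 159
combine A(87), C(147) → 234
combine E(153), 159 → 312
combine 234, 312 → 546
Huffman total = 76 + 159 + 234 + 312 + 546 = 1327 bits.
Saving = 1638 − 1327 = 311 bits.

311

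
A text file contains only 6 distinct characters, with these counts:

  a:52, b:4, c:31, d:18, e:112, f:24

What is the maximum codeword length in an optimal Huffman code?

Merge the two lowest-weight nodes at each step:
merge b(4) and d(18): 22
merge 22 and f(24): 46
merge c(31) and 46: 77
merge a(52) and 77: 129
merge e(112) and 129: 241
The first pair merged (b, d) ends up deepest, at depth 5.

5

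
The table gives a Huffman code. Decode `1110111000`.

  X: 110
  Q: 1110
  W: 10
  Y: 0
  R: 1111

QQYY

Read left to right; each codeword is recognised as soon as it completes (prefix code):
  1110→Q | 1110→Q | 0→Y | 0→Y
Decoded message: QQYY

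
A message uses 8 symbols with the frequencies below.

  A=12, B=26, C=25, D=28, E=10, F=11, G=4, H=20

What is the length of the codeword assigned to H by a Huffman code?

3

Repeatedly merge the two smallest:
merge G(4) and E(10): 14
merge F(11) and A(12): 23
merge 14 and H(20): 34
merge 23 and C(25): 48
merge B(26) and D(28): 54
merge 34 and 48: 82
merge 54 and 82: 136
The subtree containing H is merged 3 times, so code length = 3.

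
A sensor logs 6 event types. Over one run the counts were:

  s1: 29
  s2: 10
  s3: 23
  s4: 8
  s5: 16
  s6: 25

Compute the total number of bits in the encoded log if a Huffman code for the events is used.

Merge the two smallest weights repeatedly:
combine s4(8), s2(10) → 18
combine s5(16), 18 → 34
combine s3(23), s6(25) → 48
combine s1(29), 34 → 63
combine 48, 63 → 111
Total encoded bits = sum of merged weights = 18 + 34 + 48 + 63 + 111 = 274.

274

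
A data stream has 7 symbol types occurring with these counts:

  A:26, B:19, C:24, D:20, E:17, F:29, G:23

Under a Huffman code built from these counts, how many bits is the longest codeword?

Merge the two lowest-weight nodes at each step:
merge E(17) and B(19): 36
merge D(20) and G(23): 43
merge C(24) and A(26): 50
merge F(29) and 36: 65
merge 43 and 50: 93
merge 65 and 93: 158
The first pair merged (E, B) ends up deepest, at depth 3.

3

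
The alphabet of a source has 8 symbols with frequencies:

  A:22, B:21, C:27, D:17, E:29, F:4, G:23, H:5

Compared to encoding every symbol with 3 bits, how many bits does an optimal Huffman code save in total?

21

Fixed-length: 3 bits × 148 symbols = 444 bits.
Huffman merges:
combine F(4), H(5) → 9
combine 9, D(17) → 26
combine B(21), A(22) → 43
combine G(23), 26 → 49
combine C(27), E(29) → 56
combine 43, 49 → 92
combine 56, 92 → 148
Huffman total = 9 + 26 + 43 + 49 + 56 + 92 + 148 = 423 bits.
Saving = 444 − 423 = 21 bits.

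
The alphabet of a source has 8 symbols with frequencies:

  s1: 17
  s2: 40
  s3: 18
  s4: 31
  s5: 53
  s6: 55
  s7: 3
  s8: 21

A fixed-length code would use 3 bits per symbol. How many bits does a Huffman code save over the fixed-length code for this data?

Fixed-length: 3 bits × 238 symbols = 714 bits.
Huffman merges:
s7(3) + s1(17) → 20
s3(18) + 20 → 38
s8(21) + s4(31) → 52
38 + s2(40) → 78
52 + s5(53) → 105
s6(55) + 78 → 133
105 + 133 → 238
Huffman total = 20 + 38 + 52 + 78 + 105 + 133 + 238 = 664 bits.
Saving = 714 − 664 = 50 bits.

50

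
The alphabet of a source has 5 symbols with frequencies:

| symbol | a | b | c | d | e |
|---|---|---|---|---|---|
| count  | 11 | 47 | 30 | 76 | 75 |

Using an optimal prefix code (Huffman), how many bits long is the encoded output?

Build the Huffman tree bottom-up:
combine a(11), c(30) → 41
combine 41, b(47) → 88
combine e(75), d(76) → 151
combine 88, 151 → 239
The encoded length is the sum of every internal node's weight: 41 + 88 + 151 + 239 = 519 bits.

519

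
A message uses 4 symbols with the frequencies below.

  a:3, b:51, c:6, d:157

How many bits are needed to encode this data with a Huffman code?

Build the Huffman tree bottom-up:
combine a(3), c(6) → 9
combine 9, b(51) → 60
combine 60, d(157) → 217
Each symbol's bit-cost is frequency × depth; summing gives 286 bits (equivalently 9 + 60 + 217).

286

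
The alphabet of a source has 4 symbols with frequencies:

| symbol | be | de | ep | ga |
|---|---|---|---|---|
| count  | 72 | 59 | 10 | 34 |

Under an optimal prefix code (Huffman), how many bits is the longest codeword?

3

Merge the two lowest-weight nodes at each step:
merge ep(10) and ga(34): 44
merge 44 and de(59): 103
merge be(72) and 103: 175
Maximum depth reached is 3.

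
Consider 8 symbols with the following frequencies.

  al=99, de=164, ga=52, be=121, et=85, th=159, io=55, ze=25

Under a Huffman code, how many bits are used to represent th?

2

Huffman merges, smallest pair first:
combine ze(25), ga(52) → 77
combine io(55), 77 → 132
combine et(85), al(99) → 184
combine be(121), 132 → 253
combine th(159), de(164) → 323
combine 184, 253 → 437
combine 323, 437 → 760
th sits 2 levels below the root, so its codeword is 2 bits.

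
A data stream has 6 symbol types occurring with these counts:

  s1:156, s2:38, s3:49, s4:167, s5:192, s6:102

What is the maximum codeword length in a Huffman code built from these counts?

Merge the two lowest-weight nodes at each step:
merge s2(38) and s3(49): 87
merge 87 and s6(102): 189
merge s1(156) and s4(167): 323
merge 189 and s5(192): 381
merge 323 and 381: 704
The rarest symbols sit at the bottom; the longest codeword is 4 bits.

4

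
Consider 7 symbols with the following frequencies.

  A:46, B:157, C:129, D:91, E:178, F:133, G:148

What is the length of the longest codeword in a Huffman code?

4

Merge the two lowest-weight nodes at each step:
A(46) + D(91) → 137
C(129) + F(133) → 262
137 + G(148) → 285
B(157) + E(178) → 335
262 + 285 → 547
335 + 547 → 882
Maximum depth reached is 4.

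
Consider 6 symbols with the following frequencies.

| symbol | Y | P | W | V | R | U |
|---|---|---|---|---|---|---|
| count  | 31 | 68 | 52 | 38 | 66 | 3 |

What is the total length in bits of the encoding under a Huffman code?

622

Build the Huffman tree bottom-up:
merge U(3) and Y(31): 34
merge 34 and V(38): 72
merge W(52) and R(66): 118
merge P(68) and 72: 140
merge 118 and 140: 258
Each symbol's bit-cost is frequency × depth; summing gives 622 bits (equivalently 34 + 72 + 118 + 140 + 258).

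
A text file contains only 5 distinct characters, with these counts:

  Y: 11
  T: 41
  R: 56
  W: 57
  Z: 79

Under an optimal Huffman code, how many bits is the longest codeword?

Merge the two lowest-weight nodes at each step:
merge Y(11) and T(41): 52
merge 52 and R(56): 108
merge W(57) and Z(79): 136
merge 108 and 136: 244
Maximum depth reached is 3.

3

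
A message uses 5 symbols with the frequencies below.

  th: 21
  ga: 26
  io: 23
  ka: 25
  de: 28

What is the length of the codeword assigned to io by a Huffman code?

Huffman merges, smallest pair first:
merge th(21) and io(23): 44
merge ka(25) and ga(26): 51
merge de(28) and 44: 72
merge 51 and 72: 123
The subtree containing io is merged 3 times, so code length = 3.

3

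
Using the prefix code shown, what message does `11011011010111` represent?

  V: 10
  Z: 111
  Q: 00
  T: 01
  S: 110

Read left to right; each codeword is recognised as soon as it completes (prefix code):
  110→S | 110→S | 110→S | 10→V | 111→Z
Decoded message: SSSVZ

SSSVZ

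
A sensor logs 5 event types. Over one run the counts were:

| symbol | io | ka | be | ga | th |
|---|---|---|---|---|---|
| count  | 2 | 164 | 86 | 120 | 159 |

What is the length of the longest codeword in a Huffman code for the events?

Merge the two lowest-weight nodes at each step:
merge io(2) and be(86): 88
merge 88 and ga(120): 208
merge th(159) and ka(164): 323
merge 208 and 323: 531
The rarest symbols sit at the bottom; the longest codeword is 3 bits.

3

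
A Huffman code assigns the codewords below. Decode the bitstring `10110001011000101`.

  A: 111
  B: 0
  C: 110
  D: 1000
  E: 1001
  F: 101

Read left to right; each codeword is recognised as soon as it completes (prefix code):
  101→F | 1000→D | 101→F | 1000→D | 101→F
Decoded message: FDFDF

FDFDF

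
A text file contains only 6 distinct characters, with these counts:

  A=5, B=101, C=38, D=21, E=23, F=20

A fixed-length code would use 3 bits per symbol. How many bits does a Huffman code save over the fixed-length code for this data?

Fixed-length: 3 bits × 208 symbols = 624 bits.
Huffman merges:
combine A(5), F(20) → 25
combine D(21), E(23) → 44
combine 25, C(38) → 63
combine 44, 63 → 107
combine B(101), 107 → 208
Huffman total = 25 + 44 + 63 + 107 + 208 = 447 bits.
Saving = 624 − 447 = 177 bits.

177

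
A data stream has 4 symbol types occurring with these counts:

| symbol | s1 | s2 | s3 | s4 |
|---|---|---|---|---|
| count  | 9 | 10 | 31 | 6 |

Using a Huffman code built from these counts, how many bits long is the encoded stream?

Greedily combine the two least-frequent nodes:
merge s4(6) and s1(9): 15
merge s2(10) and 15: 25
merge 25 and s3(31): 56
The encoded length is the sum of every internal node's weight: 15 + 25 + 56 = 96 bits.

96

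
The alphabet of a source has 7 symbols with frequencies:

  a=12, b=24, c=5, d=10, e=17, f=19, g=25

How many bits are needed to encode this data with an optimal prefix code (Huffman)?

302

Merge the two smallest weights repeatedly:
combine c(5), d(10) → 15
combine a(12), 15 → 27
combine e(17), f(19) → 36
combine b(24), g(25) → 49
combine 27, 36 → 63
combine 49, 63 → 112
The encoded length is the sum of every internal node's weight: 15 + 27 + 36 + 49 + 63 + 112 = 302 bits.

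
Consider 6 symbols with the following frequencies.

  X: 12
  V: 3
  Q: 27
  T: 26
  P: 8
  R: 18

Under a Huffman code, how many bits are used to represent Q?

Build the tree from the bottom:
merge V(3) and P(8): 11
merge 11 and X(12): 23
merge R(18) and 23: 41
merge T(26) and Q(27): 53
merge 41 and 53: 94
The subtree containing Q is merged 2 times, so code length = 2.

2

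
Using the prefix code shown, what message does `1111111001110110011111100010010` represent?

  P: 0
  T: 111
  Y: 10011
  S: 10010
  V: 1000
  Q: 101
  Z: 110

Read left to right; each codeword is recognised as soon as it completes (prefix code):
  111→T | 111→T | 10011→Y | 101→Q | 10011→Y | 111→T | 1000→V | 10010→S
Decoded message: TTYQYTVS

TTYQYTVS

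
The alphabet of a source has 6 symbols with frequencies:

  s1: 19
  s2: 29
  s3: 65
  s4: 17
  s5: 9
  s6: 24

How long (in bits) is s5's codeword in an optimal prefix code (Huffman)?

4

Repeatedly merge the two smallest:
s5(9) + s4(17) → 26
s1(19) + s6(24) → 43
26 + s2(29) → 55
43 + 55 → 98
s3(65) + 98 → 163
s5 sits 4 levels below the root, so its codeword is 4 bits.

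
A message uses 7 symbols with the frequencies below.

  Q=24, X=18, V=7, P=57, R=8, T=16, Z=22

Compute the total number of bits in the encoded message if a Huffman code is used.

388

Greedily combine the two least-frequent nodes:
V(7) + R(8) → 15
15 + T(16) → 31
X(18) + Z(22) → 40
Q(24) + 31 → 55
40 + 55 → 95
P(57) + 95 → 152
Each symbol's bit-cost is frequency × depth; summing gives 388 bits (equivalently 15 + 31 + 40 + 55 + 95 + 152).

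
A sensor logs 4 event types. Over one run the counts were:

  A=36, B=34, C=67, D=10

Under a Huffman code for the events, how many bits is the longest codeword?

Merge the two lowest-weight nodes at each step:
merge D(10) and B(34): 44
merge A(36) and 44: 80
merge C(67) and 80: 147
The first pair merged (D, B) ends up deepest, at depth 3.

3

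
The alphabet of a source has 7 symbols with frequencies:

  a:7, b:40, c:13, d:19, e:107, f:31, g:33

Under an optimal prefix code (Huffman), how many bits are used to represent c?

5

Build the tree from the bottom:
a(7) + c(13) → 20
d(19) + 20 → 39
f(31) + g(33) → 64
39 + b(40) → 79
64 + 79 → 143
e(107) + 143 → 250
c's leaf is at depth 5, giving a 5-bit codeword.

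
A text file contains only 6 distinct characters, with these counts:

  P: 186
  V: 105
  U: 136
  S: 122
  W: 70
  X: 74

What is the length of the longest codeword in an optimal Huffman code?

3

Merge the two lowest-weight nodes at each step:
combine W(70), X(74) → 144
combine V(105), S(122) → 227
combine U(136), 144 → 280
combine P(186), 227 → 413
combine 280, 413 → 693
The first pair merged (W, X) ends up deepest, at depth 3.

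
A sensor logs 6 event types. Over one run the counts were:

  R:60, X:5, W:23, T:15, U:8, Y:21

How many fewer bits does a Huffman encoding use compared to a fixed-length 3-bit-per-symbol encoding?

Fixed-length: 3 bits × 132 symbols = 396 bits.
Huffman merges:
combine X(5), U(8) → 13
combine 13, T(15) → 28
combine Y(21), W(23) → 44
combine 28, 44 → 72
combine R(60), 72 → 132
Huffman total = 13 + 28 + 44 + 72 + 132 = 289 bits.
Saving = 396 − 289 = 107 bits.

107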